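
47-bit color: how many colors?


Colors = 2^bits = 2^47
= 140,737,488,355,328 colors


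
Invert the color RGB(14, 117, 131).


Invert: (255-R, 255-G, 255-B)
R: 255-14 = 241
G: 255-117 = 138
B: 255-131 = 124
= RGB(241, 138, 124)


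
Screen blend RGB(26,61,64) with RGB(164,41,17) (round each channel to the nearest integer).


Screen: C = 255 - (255-A)×(255-B)/255, rounded to nearest integer
R: 255 - (255-26)×(255-164)/255 = 255 - 20839/255 ≈ 255 - 81.722 = 173.278 → 173
G: 255 - (255-61)×(255-41)/255 = 255 - 41516/255 ≈ 255 - 162.808 = 92.192 → 92
B: 255 - (255-64)×(255-17)/255 = 255 - 45458/255 ≈ 255 - 178.267 = 76.733 → 77
= RGB(173, 92, 77)


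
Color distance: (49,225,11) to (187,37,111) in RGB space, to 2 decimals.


d = √[(R₁-R₂)² + (G₁-G₂)² + (B₁-B₂)²]
d = √[(49-187)² + (225-37)² + (11-111)²]
d = √[19044 + 35344 + 10000]
d = √64388
d ≈ 253.75


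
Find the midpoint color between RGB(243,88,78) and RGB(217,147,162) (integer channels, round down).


Midpoint: each channel = ⌊(C₁+C₂)/2⌋
R: ⌊(243+217)/2⌋ = 230
G: ⌊(88+147)/2⌋ = 117
B: ⌊(78+162)/2⌋ = 120
= RGB(230, 117, 120)


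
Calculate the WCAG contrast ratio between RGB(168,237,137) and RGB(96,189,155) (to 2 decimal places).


Linearize each sRGB channel c=v/255: c/12.92 if c ≤ 0.04045 else ((c+0.055)/1.055)^2.4
L = 0.2126×R_lin + 0.7152×G_lin + 0.0722×B_lin
Color 1 (168,237,137):
  R=168: 168/255≈0.6588 > 0.04045 → ((0.6588+0.055)/1.055)^2.4 ≈ 0.39157
  G=237: 237/255≈0.9294 > 0.04045 → ((0.9294+0.055)/1.055)^2.4 ≈ 0.84687
  B=137: 137/255≈0.5373 > 0.04045 → ((0.5373+0.055)/1.055)^2.4 ≈ 0.25016
  L1 = 0.2126×0.39157 + 0.7152×0.84687 + 0.0722×0.25016 ≈ 0.70699
Color 2 (96,189,155):
  R=96: 96/255≈0.3765 > 0.04045 → ((0.3765+0.055)/1.055)^2.4 ≈ 0.11697
  G=189: 189/255≈0.7412 > 0.04045 → ((0.7412+0.055)/1.055)^2.4 ≈ 0.50888
  B=155: 155/255≈0.6078 > 0.04045 → ((0.6078+0.055)/1.055)^2.4 ≈ 0.32778
  L2 = 0.2126×0.11697 + 0.7152×0.50888 + 0.0722×0.32778 ≈ 0.41249
Lighter = 0.70699, Darker = 0.41249
Ratio = (L_lighter + 0.05) / (L_darker + 0.05)
Ratio = (0.70699 + 0.05) / (0.41249 + 0.05) = 0.75699 / 0.46249 ≈ 1.6368
Ratio ≈ 1.64:1


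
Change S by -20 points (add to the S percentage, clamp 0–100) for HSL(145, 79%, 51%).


Original S = 79%
Adjustment = -20 percentage points
New S = 79 + (-20) = 59
Clamp to [0, 100] → 59
= HSL(145°, 59%, 51%)


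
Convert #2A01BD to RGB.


2A → 42 (R)
01 → 1 (G)
BD → 189 (B)
= RGB(42, 1, 189)


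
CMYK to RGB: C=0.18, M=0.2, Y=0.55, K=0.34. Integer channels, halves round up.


R = 255 × (1-C) × (1-K) = 255 × 0.82 × 0.66 = 138.006 → 138
G = 255 × (1-M) × (1-K) = 255 × 0.80 × 0.66 = 134.64 → 135
B = 255 × (1-Y) × (1-K) = 255 × 0.45 × 0.66 = 75.735 → 76
= RGB(138, 135, 76)


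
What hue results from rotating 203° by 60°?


New hue = (H + rotation) mod 360
New hue = (203 + 60) mod 360
= 263 mod 360
= 263°


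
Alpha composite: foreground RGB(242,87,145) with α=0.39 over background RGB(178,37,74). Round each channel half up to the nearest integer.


C = α×F + (1-α)×B, with 1-α = 0.61
R: 0.39×242 + 0.61×178 = 94.38 + 108.58 = 202.96 → 203
G: 0.39×87 + 0.61×37 = 33.93 + 22.57 = 56.50 → 57
B: 0.39×145 + 0.61×74 = 56.55 + 45.14 = 101.69 → 102
= RGB(203, 57, 102)


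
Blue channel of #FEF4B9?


Color: #FEF4B9
R = FE = 254
G = F4 = 244
B = B9 = 185
Blue = 185


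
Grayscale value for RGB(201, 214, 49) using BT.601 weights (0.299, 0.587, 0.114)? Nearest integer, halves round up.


Gray = 0.299×R + 0.587×G + 0.114×B
Gray = 0.299×201 + 0.587×214 + 0.114×49
Gray = 60.099 + 125.618 + 5.586
Gray = 191.303 → round half up → 191
Gray = 191


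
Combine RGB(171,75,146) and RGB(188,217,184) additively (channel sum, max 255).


Additive: each channel = min(255, C₁+C₂)
R: 171+188 = 359 → 255
G: 75+217 = 292 → 255
B: 146+184 = 330 → 255
= RGB(255, 255, 255)


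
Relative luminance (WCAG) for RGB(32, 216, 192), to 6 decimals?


Linearize each channel (sRGB transfer function): c = v/255; c_lin = c/12.92 if c ≤ 0.04045, else ((c+0.055)/1.055)^2.4
  R: 32/255 ≈ 0.125490 > 0.04045 → ((0.125490+0.055)/1.055)^2.4 ≈ 0.014444
  G: 216/255 ≈ 0.847059 > 0.04045 → ((0.847059+0.055)/1.055)^2.4 ≈ 0.686685
  B: 192/255 ≈ 0.752941 > 0.04045 → ((0.752941+0.055)/1.055)^2.4 ≈ 0.527115
R_lin = 0.014444, G_lin = 0.686685, B_lin = 0.527115
L = 0.2126×R + 0.7152×G + 0.0722×B
L = 0.2126×0.014444 + 0.7152×0.686685 + 0.0722×0.527115
L ≈ 0.532246


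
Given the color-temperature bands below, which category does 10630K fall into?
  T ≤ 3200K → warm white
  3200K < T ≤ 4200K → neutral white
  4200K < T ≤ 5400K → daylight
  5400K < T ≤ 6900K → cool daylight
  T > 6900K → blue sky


Temperature: 10630K
10630K > 6900K → blue sky
Classification: blue sky


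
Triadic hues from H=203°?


Triadic: equally spaced at 120° intervals
H1 = 203°
H2 = (203 + 120) mod 360 = 323°
H3 = (203 + 240) mod 360 = 83°
Triadic = 203°, 323°, 83°


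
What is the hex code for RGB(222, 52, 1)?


R = 222 → DE (hex)
G = 52 → 34 (hex)
B = 1 → 01 (hex)
Hex = #DE3401


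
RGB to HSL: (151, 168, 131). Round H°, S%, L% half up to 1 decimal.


Normalize: R'=151/255≈0.5922, G'=168/255≈0.6588, B'=131/255≈0.5137
Max=168/255, Min=131/255, Δ=Max-Min=37/255
L = (Max+Min)/2 = (168+131)/510 = 299/510 = 0.58627… → L = 58.6%
L > 0.5 → S = Δ/(2-Max-Min) = 37/(510-168-131) = 37/211 = 0.17535… → S = 17.5%
(the 1/255 factors cancel in S and H, so raw channel differences can be used)
Max is G' → H = 60 × ((B-R)/Δ + 2) = 60 × ((131-151)/37 + 2)
  -20/37 + 2 = -0.5405… + 2 = 1.4594…
  H = 60 × 1.4594… = 87.567…° → H = 87.6°
= HSL(87.6°, 17.5%, 58.6%)


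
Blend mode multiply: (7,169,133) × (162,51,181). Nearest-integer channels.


Multiply: C = A×B/255, rounded to nearest integer
R: 7×162/255 = 1134/255 ≈ 4.447 → 4
G: 169×51/255 = 8619/255 ≈ 33.800 → 34
B: 133×181/255 = 24073/255 ≈ 94.404 → 94
= RGB(4, 34, 94)


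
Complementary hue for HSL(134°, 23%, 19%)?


Complement = opposite side of color wheel = hue + 180°
H' = (134 + 180) mod 360 = 314°
S and L unchanged.
= HSL(314°, 23%, 19%)


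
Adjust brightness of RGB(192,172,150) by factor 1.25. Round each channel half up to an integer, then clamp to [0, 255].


Multiply each channel by 1.25, round half up, clamp to [0, 255]
R: 192×1.25 = 240
G: 172×1.25 = 215
B: 150×1.25 = 187.5 → round → 188
= RGB(240, 215, 188)


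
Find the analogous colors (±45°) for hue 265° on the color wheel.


Base hue: 265°
Left analog: (265 - 45) mod 360 = 220°
Right analog: (265 + 45) mod 360 = 310°
Analogous hues = 220° and 310°


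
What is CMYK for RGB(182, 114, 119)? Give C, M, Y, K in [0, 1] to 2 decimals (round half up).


R'=182/255≈0.7137, G'=114/255≈0.4471, B'=119/255≈0.4667
K = 1 - max(R',G',B') = 1 - 182/255 = 73/255 = 0.28627… → 0.29
(1-R'-K)/(1-K) simplifies to (max-R)/max with max = 182:
C = (182-182)/182 = 0/182 = 0 → 0.00
M = (182-114)/182 = 68/182 = 0.37362… → 0.37
Y = (182-119)/182 = 63/182 = 0.34615… → 0.35
= CMYK(0.00, 0.37, 0.35, 0.29)


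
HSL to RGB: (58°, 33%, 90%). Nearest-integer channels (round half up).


H=58°, S=0.33, L=0.90
C = (1-|2L-1|)×S = (1-|0.80|)×0.33 = 0.066
H' = H/60 = 58/60 ≈ 0.9667; X = C×(1-|H' mod 2 - 1|) = 0.0638
m = L - C/2 = 0.90 - 0.033 = 0.867
Sector ⌊H'⌋ = 0 → (R',G',B') = (0.066, 0.0638, 0.0)
RGB = ((R'+m)×255, (G'+m)×255, (B'+m)×255) = (237.915, 237.354, 221.085)
Round half up → RGB(238, 237, 221)


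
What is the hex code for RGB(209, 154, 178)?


R = 209 → D1 (hex)
G = 154 → 9A (hex)
B = 178 → B2 (hex)
Hex = #D19AB2


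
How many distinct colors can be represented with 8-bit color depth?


Colors = 2^bits = 2^8
= 256 colors


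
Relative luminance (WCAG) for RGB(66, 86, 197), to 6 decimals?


Linearize each channel (sRGB transfer function): c = v/255; c_lin = c/12.92 if c ≤ 0.04045, else ((c+0.055)/1.055)^2.4
  R: 66/255 ≈ 0.258824 > 0.04045 → ((0.258824+0.055)/1.055)^2.4 ≈ 0.054480
  G: 86/255 ≈ 0.337255 > 0.04045 → ((0.337255+0.055)/1.055)^2.4 ≈ 0.093059
  B: 197/255 ≈ 0.772549 > 0.04045 → ((0.772549+0.055)/1.055)^2.4 ≈ 0.558340
R_lin = 0.054480, G_lin = 0.093059, B_lin = 0.558340
L = 0.2126×R + 0.7152×G + 0.0722×B
L = 0.2126×0.054480 + 0.7152×0.093059 + 0.0722×0.558340
L ≈ 0.118450


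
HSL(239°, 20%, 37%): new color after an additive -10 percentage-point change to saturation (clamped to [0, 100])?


Original S = 20%
Adjustment = -10 percentage points
New S = 20 + (-10) = 10
Clamp to [0, 100] → 10
= HSL(239°, 10%, 37%)


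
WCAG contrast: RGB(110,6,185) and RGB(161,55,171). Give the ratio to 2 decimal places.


Linearize each sRGB channel c=v/255: c/12.92 if c ≤ 0.04045 else ((c+0.055)/1.055)^2.4
L = 0.2126×R_lin + 0.7152×G_lin + 0.0722×B_lin
Color 1 (110,6,185):
  R=110: 110/255≈0.4314 > 0.04045 → ((0.4314+0.055)/1.055)^2.4 ≈ 0.15593
  G=6: 6/255≈0.0235 ≤ 0.04045 → 0.0235/12.92 ≈ 0.00182
  B=185: 185/255≈0.7255 > 0.04045 → ((0.7255+0.055)/1.055)^2.4 ≈ 0.48515
  L1 = 0.2126×0.15593 + 0.7152×0.00182 + 0.0722×0.48515 ≈ 0.06948
Color 2 (161,55,171):
  R=161: 161/255≈0.6314 > 0.04045 → ((0.6314+0.055)/1.055)^2.4 ≈ 0.35640
  G=55: 55/255≈0.2157 > 0.04045 → ((0.2157+0.055)/1.055)^2.4 ≈ 0.03820
  B=171: 171/255≈0.6706 > 0.04045 → ((0.6706+0.055)/1.055)^2.4 ≈ 0.40724
  L2 = 0.2126×0.35640 + 0.7152×0.03820 + 0.0722×0.40724 ≈ 0.13250
Lighter = 0.13250, Darker = 0.06948
Ratio = (L_lighter + 0.05) / (L_darker + 0.05)
Ratio = (0.13250 + 0.05) / (0.06948 + 0.05) = 0.18250 / 0.11948 ≈ 1.5274
Ratio ≈ 1.53:1


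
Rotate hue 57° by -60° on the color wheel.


New hue = (H + rotation) mod 360
New hue = (57 -60) mod 360
= -3 mod 360
= 357°


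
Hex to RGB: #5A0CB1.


5A → 90 (R)
0C → 12 (G)
B1 → 177 (B)
= RGB(90, 12, 177)


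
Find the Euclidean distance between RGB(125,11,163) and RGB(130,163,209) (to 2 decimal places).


d = √[(R₁-R₂)² + (G₁-G₂)² + (B₁-B₂)²]
d = √[(125-130)² + (11-163)² + (163-209)²]
d = √[25 + 23104 + 2116]
d = √25245
d ≈ 158.89


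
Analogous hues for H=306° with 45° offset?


Base hue: 306°
Left analog: (306 - 45) mod 360 = 261°
Right analog: (306 + 45) mod 360 = 351°
Analogous hues = 261° and 351°


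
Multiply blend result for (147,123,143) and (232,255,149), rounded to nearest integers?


Multiply: C = A×B/255, rounded to nearest integer
R: 147×232/255 = 34104/255 ≈ 133.741 → 134
G: 123×255/255 = 31365/255 ≈ 123.000 → 123
B: 143×149/255 = 21307/255 ≈ 83.557 → 84
= RGB(134, 123, 84)


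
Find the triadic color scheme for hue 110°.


Triadic: equally spaced at 120° intervals
H1 = 110°
H2 = (110 + 120) mod 360 = 230°
H3 = (110 + 240) mod 360 = 350°
Triadic = 110°, 230°, 350°


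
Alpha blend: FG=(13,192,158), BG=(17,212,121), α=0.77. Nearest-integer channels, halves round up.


C = α×F + (1-α)×B, with 1-α = 0.23
R: 0.77×13 + 0.23×17 = 10.01 + 3.91 = 13.92 → 14
G: 0.77×192 + 0.23×212 = 147.84 + 48.76 = 196.60 → 197
B: 0.77×158 + 0.23×121 = 121.66 + 27.83 = 149.49 → 149
= RGB(14, 197, 149)


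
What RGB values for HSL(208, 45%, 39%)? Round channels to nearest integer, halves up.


H=208°, S=0.45, L=0.39
C = (1-|2L-1|)×S = (1-|-0.22|)×0.45 = 0.351
H' = H/60 = 208/60 ≈ 3.4667; X = C×(1-|H' mod 2 - 1|) = 0.1872
m = L - C/2 = 0.39 - 0.1755 = 0.2145
Sector ⌊H'⌋ = 3 → (R',G',B') = (0.0, 0.1872, 0.351)
RGB = ((R'+m)×255, (G'+m)×255, (B'+m)×255) = (54.6975, 102.4335, 144.2025)
Round half up → RGB(55, 102, 144)


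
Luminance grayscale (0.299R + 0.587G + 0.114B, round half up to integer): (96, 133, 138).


Gray = 0.299×R + 0.587×G + 0.114×B
Gray = 0.299×96 + 0.587×133 + 0.114×138
Gray = 28.704 + 78.071 + 15.732
Gray = 122.507 → round half up → 123
Gray = 123


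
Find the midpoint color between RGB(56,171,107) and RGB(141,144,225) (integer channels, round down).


Midpoint: each channel = ⌊(C₁+C₂)/2⌋
R: ⌊(56+141)/2⌋ = 98
G: ⌊(171+144)/2⌋ = 157
B: ⌊(107+225)/2⌋ = 166
= RGB(98, 157, 166)


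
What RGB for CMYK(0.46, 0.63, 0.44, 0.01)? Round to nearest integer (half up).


R = 255 × (1-C) × (1-K) = 255 × 0.54 × 0.99 = 136.323 → 136
G = 255 × (1-M) × (1-K) = 255 × 0.37 × 0.99 = 93.4065 → 93
B = 255 × (1-Y) × (1-K) = 255 × 0.56 × 0.99 = 141.372 → 141
= RGB(136, 93, 141)


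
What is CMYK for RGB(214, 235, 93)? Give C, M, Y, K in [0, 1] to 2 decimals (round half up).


R'=214/255≈0.8392, G'=235/255≈0.9216, B'=93/255≈0.3647
K = 1 - max(R',G',B') = 1 - 235/255 = 20/255 = 0.07843… → 0.08
(1-R'-K)/(1-K) simplifies to (max-R)/max with max = 235:
C = (235-214)/235 = 21/235 = 0.08936… → 0.09
M = (235-235)/235 = 0/235 = 0 → 0.00
Y = (235-93)/235 = 142/235 = 0.60425… → 0.60
= CMYK(0.09, 0.00, 0.60, 0.08)


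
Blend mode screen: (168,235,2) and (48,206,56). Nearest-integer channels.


Screen: C = 255 - (255-A)×(255-B)/255, rounded to nearest integer
R: 255 - (255-168)×(255-48)/255 = 255 - 18009/255 ≈ 255 - 70.624 = 184.376 → 184
G: 255 - (255-235)×(255-206)/255 = 255 - 980/255 ≈ 255 - 3.843 = 251.157 → 251
B: 255 - (255-2)×(255-56)/255 = 255 - 50347/255 ≈ 255 - 197.439 = 57.561 → 58
= RGB(184, 251, 58)


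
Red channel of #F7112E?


Color: #F7112E
R = F7 = 247
G = 11 = 17
B = 2E = 46
Red = 247


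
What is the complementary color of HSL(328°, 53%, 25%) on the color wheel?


Complement = opposite side of color wheel = hue + 180°
H' = (328 + 180) mod 360 = 148°
S and L unchanged.
= HSL(148°, 53%, 25%)


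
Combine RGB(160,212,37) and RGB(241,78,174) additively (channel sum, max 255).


Additive: each channel = min(255, C₁+C₂)
R: 160+241 = 401 → 255
G: 212+78 = 290 → 255
B: 37+174 = 211 → 211
= RGB(255, 255, 211)


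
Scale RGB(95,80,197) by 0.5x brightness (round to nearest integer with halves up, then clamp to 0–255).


Multiply each channel by 0.5, round half up, clamp to [0, 255]
R: 95×0.5 = 47.5 → round → 48
G: 80×0.5 = 40
B: 197×0.5 = 98.5 → round → 99
= RGB(48, 40, 99)


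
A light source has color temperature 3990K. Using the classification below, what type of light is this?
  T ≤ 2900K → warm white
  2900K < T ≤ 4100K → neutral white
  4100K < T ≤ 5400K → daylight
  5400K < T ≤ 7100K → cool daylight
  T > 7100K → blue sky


Temperature: 3990K
2900K < 3990K ≤ 4100K → neutral white
Classification: neutral white


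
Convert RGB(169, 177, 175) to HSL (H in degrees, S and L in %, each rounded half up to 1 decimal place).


Normalize: R'=169/255≈0.6627, G'=177/255≈0.6941, B'=175/255≈0.6863
Max=177/255, Min=169/255, Δ=Max-Min=8/255
L = (Max+Min)/2 = (177+169)/510 = 346/510 = 0.67843… → L = 67.8%
L > 0.5 → S = Δ/(2-Max-Min) = 8/(510-177-169) = 8/164 = 0.04878… → S = 4.9%
(the 1/255 factors cancel in S and H, so raw channel differences can be used)
Max is G' → H = 60 × ((B-R)/Δ + 2) = 60 × ((175-169)/8 + 2)
  6/8 + 2 = 0.75 + 2 = 2.75
  H = 60 × 2.75 = 165° → H = 165.0°
= HSL(165.0°, 4.9%, 67.8%)


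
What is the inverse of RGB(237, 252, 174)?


Invert: (255-R, 255-G, 255-B)
R: 255-237 = 18
G: 255-252 = 3
B: 255-174 = 81
= RGB(18, 3, 81)


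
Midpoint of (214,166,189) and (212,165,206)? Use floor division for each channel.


Midpoint: each channel = ⌊(C₁+C₂)/2⌋
R: ⌊(214+212)/2⌋ = 213
G: ⌊(166+165)/2⌋ = 165
B: ⌊(189+206)/2⌋ = 197
= RGB(213, 165, 197)


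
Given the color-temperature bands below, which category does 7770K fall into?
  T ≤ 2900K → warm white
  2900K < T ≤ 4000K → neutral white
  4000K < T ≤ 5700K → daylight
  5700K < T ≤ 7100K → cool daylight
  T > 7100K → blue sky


Temperature: 7770K
7770K > 7100K → blue sky
Classification: blue sky


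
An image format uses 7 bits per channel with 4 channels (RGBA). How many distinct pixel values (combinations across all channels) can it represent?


Total bits = 7 bits/channel × 4 channels = 28 bits
Distinct pixel values = 2^28
= 268,435,456 pixel values


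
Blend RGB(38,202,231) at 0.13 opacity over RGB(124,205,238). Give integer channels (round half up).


C = α×F + (1-α)×B, with 1-α = 0.87
R: 0.13×38 + 0.87×124 = 4.94 + 107.88 = 112.82 → 113
G: 0.13×202 + 0.87×205 = 26.26 + 178.35 = 204.61 → 205
B: 0.13×231 + 0.87×238 = 30.03 + 207.06 = 237.09 → 237
= RGB(113, 205, 237)


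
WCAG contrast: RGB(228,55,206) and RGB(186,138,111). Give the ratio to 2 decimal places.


Linearize each sRGB channel c=v/255: c/12.92 if c ≤ 0.04045 else ((c+0.055)/1.055)^2.4
L = 0.2126×R_lin + 0.7152×G_lin + 0.0722×B_lin
Color 1 (228,55,206):
  R=228: 228/255≈0.8941 > 0.04045 → ((0.8941+0.055)/1.055)^2.4 ≈ 0.77582
  G=55: 55/255≈0.2157 > 0.04045 → ((0.2157+0.055)/1.055)^2.4 ≈ 0.03820
  B=206: 206/255≈0.8078 > 0.04045 → ((0.8078+0.055)/1.055)^2.4 ≈ 0.61721
  L1 = 0.2126×0.77582 + 0.7152×0.03820 + 0.0722×0.61721 ≈ 0.23683
Color 2 (186,138,111):
  R=186: 186/255≈0.7294 > 0.04045 → ((0.7294+0.055)/1.055)^2.4 ≈ 0.49102
  G=138: 138/255≈0.5412 > 0.04045 → ((0.5412+0.055)/1.055)^2.4 ≈ 0.25415
  B=111: 111/255≈0.4353 > 0.04045 → ((0.4353+0.055)/1.055)^2.4 ≈ 0.15896
  L2 = 0.2126×0.49102 + 0.7152×0.25415 + 0.0722×0.15896 ≈ 0.29764
Lighter = 0.29764, Darker = 0.23683
Ratio = (L_lighter + 0.05) / (L_darker + 0.05)
Ratio = (0.29764 + 0.05) / (0.23683 + 0.05) = 0.34764 / 0.28683 ≈ 1.2120
Ratio ≈ 1.21:1


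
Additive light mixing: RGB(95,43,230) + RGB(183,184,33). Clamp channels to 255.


Additive: each channel = min(255, C₁+C₂)
R: 95+183 = 278 → 255
G: 43+184 = 227 → 227
B: 230+33 = 263 → 255
= RGB(255, 227, 255)


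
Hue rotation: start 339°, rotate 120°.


New hue = (H + rotation) mod 360
New hue = (339 + 120) mod 360
= 459 mod 360
= 99°


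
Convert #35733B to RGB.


35 → 53 (R)
73 → 115 (G)
3B → 59 (B)
= RGB(53, 115, 59)


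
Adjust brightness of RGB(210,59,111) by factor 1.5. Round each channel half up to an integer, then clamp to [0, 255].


Multiply each channel by 1.5, round half up, clamp to [0, 255]
R: 210×1.5 = 315 → clamp → 255
G: 59×1.5 = 88.5 → round → 89
B: 111×1.5 = 166.5 → round → 167
= RGB(255, 89, 167)


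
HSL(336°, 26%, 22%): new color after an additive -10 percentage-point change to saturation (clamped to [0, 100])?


Original S = 26%
Adjustment = -10 percentage points
New S = 26 + (-10) = 16
Clamp to [0, 100] → 16
= HSL(336°, 16%, 22%)


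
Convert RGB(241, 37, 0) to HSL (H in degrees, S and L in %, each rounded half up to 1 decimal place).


Normalize: R'=241/255≈0.9451, G'=37/255≈0.1451, B'=0/255≈0.0000
Max=241/255, Min=0/255, Δ=Max-Min=241/255
L = (Max+Min)/2 = (241+0)/510 = 241/510 = 0.47254… → L = 47.3%
L ≤ 0.5 → S = Δ/(Max+Min) = 241/(241+0) = 241/241 = 1 → S = 100.0%
(the 1/255 factors cancel in S and H, so raw channel differences can be used)
Max is R' → H = 60 × (((G-B)/Δ) mod 6) = 60 × (((37-0)/241) mod 6)
  37/241 = 0.1535…
  H = 60 × 0.1535… = 9.211…° → H = 9.2°
= HSL(9.2°, 100.0%, 47.3%)


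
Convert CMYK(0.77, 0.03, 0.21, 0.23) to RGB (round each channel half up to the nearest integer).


R = 255 × (1-C) × (1-K) = 255 × 0.23 × 0.77 = 45.1605 → 45
G = 255 × (1-M) × (1-K) = 255 × 0.97 × 0.77 = 190.4595 → 190
B = 255 × (1-Y) × (1-K) = 255 × 0.79 × 0.77 = 155.1165 → 155
= RGB(45, 190, 155)


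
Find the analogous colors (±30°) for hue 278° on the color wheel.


Base hue: 278°
Left analog: (278 - 30) mod 360 = 248°
Right analog: (278 + 30) mod 360 = 308°
Analogous hues = 248° and 308°


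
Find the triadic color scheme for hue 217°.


Triadic: equally spaced at 120° intervals
H1 = 217°
H2 = (217 + 120) mod 360 = 337°
H3 = (217 + 240) mod 360 = 97°
Triadic = 217°, 337°, 97°


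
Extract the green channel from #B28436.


Color: #B28436
R = B2 = 178
G = 84 = 132
B = 36 = 54
Green = 132


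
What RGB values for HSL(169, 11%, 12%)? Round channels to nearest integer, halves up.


H=169°, S=0.11, L=0.12
C = (1-|2L-1|)×S = (1-|-0.76|)×0.11 = 0.0264
H' = H/60 = 169/60 ≈ 2.8167; X = C×(1-|H' mod 2 - 1|) = 0.02156
m = L - C/2 = 0.12 - 0.0132 = 0.1068
Sector ⌊H'⌋ = 2 → (R',G',B') = (0.0, 0.0264, 0.02156)
RGB = ((R'+m)×255, (G'+m)×255, (B'+m)×255) = (27.234, 33.966, 32.7318)
Round half up → RGB(27, 34, 33)


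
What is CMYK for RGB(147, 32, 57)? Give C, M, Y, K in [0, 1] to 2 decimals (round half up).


R'=147/255≈0.5765, G'=32/255≈0.1255, B'=57/255≈0.2235
K = 1 - max(R',G',B') = 1 - 147/255 = 108/255 = 0.42352… → 0.42
(1-R'-K)/(1-K) simplifies to (max-R)/max with max = 147:
C = (147-147)/147 = 0/147 = 0 → 0.00
M = (147-32)/147 = 115/147 = 0.78231… → 0.78
Y = (147-57)/147 = 90/147 = 0.61224… → 0.61
= CMYK(0.00, 0.78, 0.61, 0.42)


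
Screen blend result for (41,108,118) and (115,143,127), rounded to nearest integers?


Screen: C = 255 - (255-A)×(255-B)/255, rounded to nearest integer
R: 255 - (255-41)×(255-115)/255 = 255 - 29960/255 ≈ 255 - 117.490 = 137.510 → 138
G: 255 - (255-108)×(255-143)/255 = 255 - 16464/255 ≈ 255 - 64.565 = 190.435 → 190
B: 255 - (255-118)×(255-127)/255 = 255 - 17536/255 ≈ 255 - 68.769 = 186.231 → 186
= RGB(138, 190, 186)


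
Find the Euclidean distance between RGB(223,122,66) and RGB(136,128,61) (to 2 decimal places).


d = √[(R₁-R₂)² + (G₁-G₂)² + (B₁-B₂)²]
d = √[(223-136)² + (122-128)² + (66-61)²]
d = √[7569 + 36 + 25]
d = √7630
d ≈ 87.35


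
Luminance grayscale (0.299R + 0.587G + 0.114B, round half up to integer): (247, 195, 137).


Gray = 0.299×R + 0.587×G + 0.114×B
Gray = 0.299×247 + 0.587×195 + 0.114×137
Gray = 73.853 + 114.465 + 15.618
Gray = 203.936 → round half up → 204
Gray = 204


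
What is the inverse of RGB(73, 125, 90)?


Invert: (255-R, 255-G, 255-B)
R: 255-73 = 182
G: 255-125 = 130
B: 255-90 = 165
= RGB(182, 130, 165)


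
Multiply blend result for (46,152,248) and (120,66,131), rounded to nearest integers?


Multiply: C = A×B/255, rounded to nearest integer
R: 46×120/255 = 5520/255 ≈ 21.647 → 22
G: 152×66/255 = 10032/255 ≈ 39.341 → 39
B: 248×131/255 = 32488/255 ≈ 127.404 → 127
= RGB(22, 39, 127)


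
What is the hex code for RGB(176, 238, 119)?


R = 176 → B0 (hex)
G = 238 → EE (hex)
B = 119 → 77 (hex)
Hex = #B0EE77


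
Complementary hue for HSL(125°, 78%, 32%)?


Complement = opposite side of color wheel = hue + 180°
H' = (125 + 180) mod 360 = 305°
S and L unchanged.
= HSL(305°, 78%, 32%)


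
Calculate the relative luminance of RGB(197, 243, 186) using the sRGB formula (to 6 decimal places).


Linearize each channel (sRGB transfer function): c = v/255; c_lin = c/12.92 if c ≤ 0.04045, else ((c+0.055)/1.055)^2.4
  R: 197/255 ≈ 0.772549 > 0.04045 → ((0.772549+0.055)/1.055)^2.4 ≈ 0.558340
  G: 243/255 ≈ 0.952941 > 0.04045 → ((0.952941+0.055)/1.055)^2.4 ≈ 0.896269
  B: 186/255 ≈ 0.729412 > 0.04045 → ((0.729412+0.055)/1.055)^2.4 ≈ 0.491021
R_lin = 0.558340, G_lin = 0.896269, B_lin = 0.491021
L = 0.2126×R + 0.7152×G + 0.0722×B
L = 0.2126×0.558340 + 0.7152×0.896269 + 0.0722×0.491021
L ≈ 0.795167


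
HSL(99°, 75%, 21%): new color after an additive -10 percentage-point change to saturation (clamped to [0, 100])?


Original S = 75%
Adjustment = -10 percentage points
New S = 75 + (-10) = 65
Clamp to [0, 100] → 65
= HSL(99°, 65%, 21%)


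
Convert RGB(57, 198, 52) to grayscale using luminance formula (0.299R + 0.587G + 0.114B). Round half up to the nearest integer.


Gray = 0.299×R + 0.587×G + 0.114×B
Gray = 0.299×57 + 0.587×198 + 0.114×52
Gray = 17.043 + 116.226 + 5.928
Gray = 139.197 → round half up → 139
Gray = 139


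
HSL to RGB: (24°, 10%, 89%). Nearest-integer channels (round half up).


H=24°, S=0.10, L=0.89
C = (1-|2L-1|)×S = (1-|0.78|)×0.10 = 0.022
H' = H/60 = 24/60 ≈ 0.4000; X = C×(1-|H' mod 2 - 1|) = 0.0088
m = L - C/2 = 0.89 - 0.011 = 0.879
Sector ⌊H'⌋ = 0 → (R',G',B') = (0.022, 0.0088, 0.0)
RGB = ((R'+m)×255, (G'+m)×255, (B'+m)×255) = (229.755, 226.389, 224.145)
Round half up → RGB(230, 226, 224)


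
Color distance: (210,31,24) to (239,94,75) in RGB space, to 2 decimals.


d = √[(R₁-R₂)² + (G₁-G₂)² + (B₁-B₂)²]
d = √[(210-239)² + (31-94)² + (24-75)²]
d = √[841 + 3969 + 2601]
d = √7411
d ≈ 86.09


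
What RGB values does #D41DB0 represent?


D4 → 212 (R)
1D → 29 (G)
B0 → 176 (B)
= RGB(212, 29, 176)


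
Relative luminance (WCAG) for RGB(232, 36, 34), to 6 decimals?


Linearize each channel (sRGB transfer function): c = v/255; c_lin = c/12.92 if c ≤ 0.04045, else ((c+0.055)/1.055)^2.4
  R: 232/255 ≈ 0.909804 > 0.04045 → ((0.909804+0.055)/1.055)^2.4 ≈ 0.806952
  G: 36/255 ≈ 0.141176 > 0.04045 → ((0.141176+0.055)/1.055)^2.4 ≈ 0.017642
  B: 34/255 ≈ 0.133333 > 0.04045 → ((0.133333+0.055)/1.055)^2.4 ≈ 0.015996
R_lin = 0.806952, G_lin = 0.017642, B_lin = 0.015996
L = 0.2126×R + 0.7152×G + 0.0722×B
L = 0.2126×0.806952 + 0.7152×0.017642 + 0.0722×0.015996
L ≈ 0.185331


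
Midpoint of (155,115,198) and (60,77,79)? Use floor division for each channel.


Midpoint: each channel = ⌊(C₁+C₂)/2⌋
R: ⌊(155+60)/2⌋ = 107
G: ⌊(115+77)/2⌋ = 96
B: ⌊(198+79)/2⌋ = 138
= RGB(107, 96, 138)


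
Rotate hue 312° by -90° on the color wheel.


New hue = (H + rotation) mod 360
New hue = (312 -90) mod 360
= 222 mod 360
= 222°


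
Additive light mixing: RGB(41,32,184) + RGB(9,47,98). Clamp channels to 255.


Additive: each channel = min(255, C₁+C₂)
R: 41+9 = 50 → 50
G: 32+47 = 79 → 79
B: 184+98 = 282 → 255
= RGB(50, 79, 255)


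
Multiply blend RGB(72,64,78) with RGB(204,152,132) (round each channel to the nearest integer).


Multiply: C = A×B/255, rounded to nearest integer
R: 72×204/255 = 14688/255 ≈ 57.600 → 58
G: 64×152/255 = 9728/255 ≈ 38.149 → 38
B: 78×132/255 = 10296/255 ≈ 40.376 → 40
= RGB(58, 38, 40)


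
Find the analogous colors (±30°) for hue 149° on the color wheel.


Base hue: 149°
Left analog: (149 - 30) mod 360 = 119°
Right analog: (149 + 30) mod 360 = 179°
Analogous hues = 119° and 179°


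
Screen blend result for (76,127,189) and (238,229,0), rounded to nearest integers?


Screen: C = 255 - (255-A)×(255-B)/255, rounded to nearest integer
R: 255 - (255-76)×(255-238)/255 = 255 - 3043/255 ≈ 255 - 11.933 = 243.067 → 243
G: 255 - (255-127)×(255-229)/255 = 255 - 3328/255 ≈ 255 - 13.051 = 241.949 → 242
B: 255 - (255-189)×(255-0)/255 = 255 - 16830/255 ≈ 255 - 66.000 = 189.000 → 189
= RGB(243, 242, 189)


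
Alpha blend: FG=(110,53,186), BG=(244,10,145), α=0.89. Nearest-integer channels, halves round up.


C = α×F + (1-α)×B, with 1-α = 0.11
R: 0.89×110 + 0.11×244 = 97.90 + 26.84 = 124.74 → 125
G: 0.89×53 + 0.11×10 = 47.17 + 1.10 = 48.27 → 48
B: 0.89×186 + 0.11×145 = 165.54 + 15.95 = 181.49 → 181
= RGB(125, 48, 181)


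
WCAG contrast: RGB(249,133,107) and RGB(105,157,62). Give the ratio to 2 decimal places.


Linearize each sRGB channel c=v/255: c/12.92 if c ≤ 0.04045 else ((c+0.055)/1.055)^2.4
L = 0.2126×R_lin + 0.7152×G_lin + 0.0722×B_lin
Color 1 (249,133,107):
  R=249: 249/255≈0.9765 > 0.04045 → ((0.9765+0.055)/1.055)^2.4 ≈ 0.94731
  G=133: 133/255≈0.5216 > 0.04045 → ((0.5216+0.055)/1.055)^2.4 ≈ 0.23455
  B=107: 107/255≈0.4196 > 0.04045 → ((0.4196+0.055)/1.055)^2.4 ≈ 0.14703
  L1 = 0.2126×0.94731 + 0.7152×0.23455 + 0.0722×0.14703 ≈ 0.37976
Color 2 (105,157,62):
  R=105: 105/255≈0.4118 > 0.04045 → ((0.4118+0.055)/1.055)^2.4 ≈ 0.14126
  G=157: 157/255≈0.6157 > 0.04045 → ((0.6157+0.055)/1.055)^2.4 ≈ 0.33716
  B=62: 62/255≈0.2431 > 0.04045 → ((0.2431+0.055)/1.055)^2.4 ≈ 0.04817
  L2 = 0.2126×0.14126 + 0.7152×0.33716 + 0.0722×0.04817 ≈ 0.27465
Lighter = 0.37976, Darker = 0.27465
Ratio = (L_lighter + 0.05) / (L_darker + 0.05)
Ratio = (0.37976 + 0.05) / (0.27465 + 0.05) = 0.42976 / 0.32465 ≈ 1.3238
Ratio ≈ 1.32:1


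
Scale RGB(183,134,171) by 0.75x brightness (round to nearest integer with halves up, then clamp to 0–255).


Multiply each channel by 0.75, round half up, clamp to [0, 255]
R: 183×0.75 = 137.25 → round → 137
G: 134×0.75 = 100.5 → round → 101
B: 171×0.75 = 128.25 → round → 128
= RGB(137, 101, 128)


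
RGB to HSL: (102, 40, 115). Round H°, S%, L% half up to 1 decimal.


Normalize: R'=102/255≈0.4000, G'=40/255≈0.1569, B'=115/255≈0.4510
Max=115/255, Min=40/255, Δ=Max-Min=75/255
L = (Max+Min)/2 = (115+40)/510 = 155/510 = 0.30392… → L = 30.4%
L ≤ 0.5 → S = Δ/(Max+Min) = 75/(115+40) = 75/155 = 0.48387… → S = 48.4%
(the 1/255 factors cancel in S and H, so raw channel differences can be used)
Max is B' → H = 60 × ((R-G)/Δ + 4) = 60 × ((102-40)/75 + 4)
  62/75 + 4 = 0.8266… + 4 = 4.8266…
  H = 60 × 4.8266… = 289.6° → H = 289.6°
= HSL(289.6°, 48.4%, 30.4%)


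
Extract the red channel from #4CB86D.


Color: #4CB86D
R = 4C = 76
G = B8 = 184
B = 6D = 109
Red = 76


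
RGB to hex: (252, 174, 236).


R = 252 → FC (hex)
G = 174 → AE (hex)
B = 236 → EC (hex)
Hex = #FCAEEC


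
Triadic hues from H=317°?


Triadic: equally spaced at 120° intervals
H1 = 317°
H2 = (317 + 120) mod 360 = 77°
H3 = (317 + 240) mod 360 = 197°
Triadic = 317°, 77°, 197°


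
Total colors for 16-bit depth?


Colors = 2^bits = 2^16
= 65,536 colors


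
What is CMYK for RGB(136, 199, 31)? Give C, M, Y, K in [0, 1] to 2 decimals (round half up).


R'=136/255≈0.5333, G'=199/255≈0.7804, B'=31/255≈0.1216
K = 1 - max(R',G',B') = 1 - 199/255 = 56/255 = 0.21960… → 0.22
(1-R'-K)/(1-K) simplifies to (max-R)/max with max = 199:
C = (199-136)/199 = 63/199 = 0.31658… → 0.32
M = (199-199)/199 = 0/199 = 0 → 0.00
Y = (199-31)/199 = 168/199 = 0.84422… → 0.84
= CMYK(0.32, 0.00, 0.84, 0.22)


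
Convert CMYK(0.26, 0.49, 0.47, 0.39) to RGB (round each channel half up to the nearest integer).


R = 255 × (1-C) × (1-K) = 255 × 0.74 × 0.61 = 115.107 → 115
G = 255 × (1-M) × (1-K) = 255 × 0.51 × 0.61 = 79.3305 → 79
B = 255 × (1-Y) × (1-K) = 255 × 0.53 × 0.61 = 82.4415 → 82
= RGB(115, 79, 82)


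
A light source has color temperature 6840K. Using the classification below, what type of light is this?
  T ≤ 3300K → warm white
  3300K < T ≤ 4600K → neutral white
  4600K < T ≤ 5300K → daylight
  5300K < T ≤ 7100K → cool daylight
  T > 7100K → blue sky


Temperature: 6840K
5300K < 6840K ≤ 7100K → cool daylight
Classification: cool daylight


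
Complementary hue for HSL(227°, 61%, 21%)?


Complement = opposite side of color wheel = hue + 180°
H' = (227 + 180) mod 360 = 47°
S and L unchanged.
= HSL(47°, 61%, 21%)


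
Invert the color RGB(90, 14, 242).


Invert: (255-R, 255-G, 255-B)
R: 255-90 = 165
G: 255-14 = 241
B: 255-242 = 13
= RGB(165, 241, 13)


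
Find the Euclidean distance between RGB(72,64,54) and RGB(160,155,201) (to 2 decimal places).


d = √[(R₁-R₂)² + (G₁-G₂)² + (B₁-B₂)²]
d = √[(72-160)² + (64-155)² + (54-201)²]
d = √[7744 + 8281 + 21609]
d = √37634
d ≈ 193.99


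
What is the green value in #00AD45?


Color: #00AD45
R = 00 = 0
G = AD = 173
B = 45 = 69
Green = 173


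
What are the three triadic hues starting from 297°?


Triadic: equally spaced at 120° intervals
H1 = 297°
H2 = (297 + 120) mod 360 = 57°
H3 = (297 + 240) mod 360 = 177°
Triadic = 297°, 57°, 177°


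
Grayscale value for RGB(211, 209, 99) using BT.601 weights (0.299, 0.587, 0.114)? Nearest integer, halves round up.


Gray = 0.299×R + 0.587×G + 0.114×B
Gray = 0.299×211 + 0.587×209 + 0.114×99
Gray = 63.089 + 122.683 + 11.286
Gray = 197.058 → round half up → 197
Gray = 197


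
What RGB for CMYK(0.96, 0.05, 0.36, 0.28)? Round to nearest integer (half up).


R = 255 × (1-C) × (1-K) = 255 × 0.04 × 0.72 = 7.344 → 7
G = 255 × (1-M) × (1-K) = 255 × 0.95 × 0.72 = 174.42 → 174
B = 255 × (1-Y) × (1-K) = 255 × 0.64 × 0.72 = 117.504 → 118
= RGB(7, 174, 118)


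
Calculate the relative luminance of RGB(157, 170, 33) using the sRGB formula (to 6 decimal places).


Linearize each channel (sRGB transfer function): c = v/255; c_lin = c/12.92 if c ≤ 0.04045, else ((c+0.055)/1.055)^2.4
  R: 157/255 ≈ 0.615686 > 0.04045 → ((0.615686+0.055)/1.055)^2.4 ≈ 0.337164
  G: 170/255 ≈ 0.666667 > 0.04045 → ((0.666667+0.055)/1.055)^2.4 ≈ 0.401978
  B: 33/255 ≈ 0.129412 > 0.04045 → ((0.129412+0.055)/1.055)^2.4 ≈ 0.015209
R_lin = 0.337164, G_lin = 0.401978, B_lin = 0.015209
L = 0.2126×R + 0.7152×G + 0.0722×B
L = 0.2126×0.337164 + 0.7152×0.401978 + 0.0722×0.015209
L ≈ 0.360274


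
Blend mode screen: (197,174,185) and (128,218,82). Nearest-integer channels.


Screen: C = 255 - (255-A)×(255-B)/255, rounded to nearest integer
R: 255 - (255-197)×(255-128)/255 = 255 - 7366/255 ≈ 255 - 28.886 = 226.114 → 226
G: 255 - (255-174)×(255-218)/255 = 255 - 2997/255 ≈ 255 - 11.753 = 243.247 → 243
B: 255 - (255-185)×(255-82)/255 = 255 - 12110/255 ≈ 255 - 47.490 = 207.510 → 208
= RGB(226, 243, 208)


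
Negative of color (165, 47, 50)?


Invert: (255-R, 255-G, 255-B)
R: 255-165 = 90
G: 255-47 = 208
B: 255-50 = 205
= RGB(90, 208, 205)


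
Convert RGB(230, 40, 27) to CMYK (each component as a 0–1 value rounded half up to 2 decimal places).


R'=230/255≈0.9020, G'=40/255≈0.1569, B'=27/255≈0.1059
K = 1 - max(R',G',B') = 1 - 230/255 = 25/255 = 0.09803… → 0.10
(1-R'-K)/(1-K) simplifies to (max-R)/max with max = 230:
C = (230-230)/230 = 0/230 = 0 → 0.00
M = (230-40)/230 = 190/230 = 0.82608… → 0.83
Y = (230-27)/230 = 203/230 = 0.88260… → 0.88
= CMYK(0.00, 0.83, 0.88, 0.10)


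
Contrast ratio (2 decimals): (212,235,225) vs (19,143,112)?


Linearize each sRGB channel c=v/255: c/12.92 if c ≤ 0.04045 else ((c+0.055)/1.055)^2.4
L = 0.2126×R_lin + 0.7152×G_lin + 0.0722×B_lin
Color 1 (212,235,225):
  R=212: 212/255≈0.8314 > 0.04045 → ((0.8314+0.055)/1.055)^2.4 ≈ 0.65837
  G=235: 235/255≈0.9216 > 0.04045 → ((0.9216+0.055)/1.055)^2.4 ≈ 0.83077
  B=225: 225/255≈0.8824 > 0.04045 → ((0.8824+0.055)/1.055)^2.4 ≈ 0.75294
  L1 = 0.2126×0.65837 + 0.7152×0.83077 + 0.0722×0.75294 ≈ 0.78850
Color 2 (19,143,112):
  R=19: 19/255≈0.0745 > 0.04045 → ((0.0745+0.055)/1.055)^2.4 ≈ 0.00651
  G=143: 143/255≈0.5608 > 0.04045 → ((0.5608+0.055)/1.055)^2.4 ≈ 0.27468
  B=112: 112/255≈0.4392 > 0.04045 → ((0.4392+0.055)/1.055)^2.4 ≈ 0.16203
  L2 = 0.2126×0.00651 + 0.7152×0.27468 + 0.0722×0.16203 ≈ 0.20953
Lighter = 0.78850, Darker = 0.20953
Ratio = (L_lighter + 0.05) / (L_darker + 0.05)
Ratio = (0.78850 + 0.05) / (0.20953 + 0.05) = 0.83850 / 0.25953 ≈ 3.2308
Ratio ≈ 3.23:1


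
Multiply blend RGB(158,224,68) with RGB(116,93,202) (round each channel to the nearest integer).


Multiply: C = A×B/255, rounded to nearest integer
R: 158×116/255 = 18328/255 ≈ 71.875 → 72
G: 224×93/255 = 20832/255 ≈ 81.694 → 82
B: 68×202/255 = 13736/255 ≈ 53.867 → 54
= RGB(72, 82, 54)


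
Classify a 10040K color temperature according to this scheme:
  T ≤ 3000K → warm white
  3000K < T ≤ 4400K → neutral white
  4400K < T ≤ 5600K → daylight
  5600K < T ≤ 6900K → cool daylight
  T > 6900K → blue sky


Temperature: 10040K
10040K > 6900K → blue sky
Classification: blue sky


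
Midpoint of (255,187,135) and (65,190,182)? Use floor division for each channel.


Midpoint: each channel = ⌊(C₁+C₂)/2⌋
R: ⌊(255+65)/2⌋ = 160
G: ⌊(187+190)/2⌋ = 188
B: ⌊(135+182)/2⌋ = 158
= RGB(160, 188, 158)


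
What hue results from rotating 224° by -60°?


New hue = (H + rotation) mod 360
New hue = (224 -60) mod 360
= 164 mod 360
= 164°


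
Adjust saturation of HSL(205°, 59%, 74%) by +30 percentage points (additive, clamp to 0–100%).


Original S = 59%
Adjustment = +30 percentage points
New S = 59 + (30) = 89
Clamp to [0, 100] → 89
= HSL(205°, 89%, 74%)


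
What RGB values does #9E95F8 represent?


9E → 158 (R)
95 → 149 (G)
F8 → 248 (B)
= RGB(158, 149, 248)


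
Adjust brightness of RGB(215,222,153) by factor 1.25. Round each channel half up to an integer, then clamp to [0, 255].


Multiply each channel by 1.25, round half up, clamp to [0, 255]
R: 215×1.25 = 268.75 → round → 269 → clamp → 255
G: 222×1.25 = 277.5 → round → 278 → clamp → 255
B: 153×1.25 = 191.25 → round → 191
= RGB(255, 255, 191)


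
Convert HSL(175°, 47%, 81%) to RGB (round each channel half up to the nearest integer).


H=175°, S=0.47, L=0.81
C = (1-|2L-1|)×S = (1-|0.62|)×0.47 = 0.1786
H' = H/60 = 175/60 ≈ 2.9167; X = C×(1-|H' mod 2 - 1|) ≈ 0.1637
m = L - C/2 = 0.81 - 0.0893 = 0.7207
Sector ⌊H'⌋ = 2 → (R',G',B') = (0.0, 0.1786, ≈0.1637)
RGB = ((R'+m)×255, (G'+m)×255, (B'+m)×255) = (183.7785, 229.3215, 225.52625)
Round half up → RGB(184, 229, 226)


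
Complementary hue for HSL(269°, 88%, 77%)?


Complement = opposite side of color wheel = hue + 180°
H' = (269 + 180) mod 360 = 89°
S and L unchanged.
= HSL(89°, 88%, 77%)


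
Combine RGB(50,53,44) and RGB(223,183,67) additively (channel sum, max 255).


Additive: each channel = min(255, C₁+C₂)
R: 50+223 = 273 → 255
G: 53+183 = 236 → 236
B: 44+67 = 111 → 111
= RGB(255, 236, 111)


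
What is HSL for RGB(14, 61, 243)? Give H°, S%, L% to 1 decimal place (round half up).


Normalize: R'=14/255≈0.0549, G'=61/255≈0.2392, B'=243/255≈0.9529
Max=243/255, Min=14/255, Δ=Max-Min=229/255
L = (Max+Min)/2 = (243+14)/510 = 257/510 = 0.50392… → L = 50.4%
L > 0.5 → S = Δ/(2-Max-Min) = 229/(510-243-14) = 229/253 = 0.90513… → S = 90.5%
(the 1/255 factors cancel in S and H, so raw channel differences can be used)
Max is B' → H = 60 × ((R-G)/Δ + 4) = 60 × ((14-61)/229 + 4)
  -47/229 + 4 = -0.2052… + 4 = 3.7947…
  H = 60 × 3.7947… = 227.685…° → H = 227.7°
= HSL(227.7°, 90.5%, 50.4%)


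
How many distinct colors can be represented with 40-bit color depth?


Colors = 2^bits = 2^40
= 1,099,511,627,776 colors


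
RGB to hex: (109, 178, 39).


R = 109 → 6D (hex)
G = 178 → B2 (hex)
B = 39 → 27 (hex)
Hex = #6DB227


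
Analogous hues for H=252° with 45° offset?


Base hue: 252°
Left analog: (252 - 45) mod 360 = 207°
Right analog: (252 + 45) mod 360 = 297°
Analogous hues = 207° and 297°


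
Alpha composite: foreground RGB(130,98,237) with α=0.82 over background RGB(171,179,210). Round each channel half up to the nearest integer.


C = α×F + (1-α)×B, with 1-α = 0.18
R: 0.82×130 + 0.18×171 = 106.60 + 30.78 = 137.38 → 137
G: 0.82×98 + 0.18×179 = 80.36 + 32.22 = 112.58 → 113
B: 0.82×237 + 0.18×210 = 194.34 + 37.80 = 232.14 → 232
= RGB(137, 113, 232)


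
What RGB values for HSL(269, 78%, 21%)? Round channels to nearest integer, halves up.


H=269°, S=0.78, L=0.21
C = (1-|2L-1|)×S = (1-|-0.58|)×0.78 = 0.3276
H' = H/60 = 269/60 ≈ 4.4833; X = C×(1-|H' mod 2 - 1|) = 0.15834
m = L - C/2 = 0.21 - 0.1638 = 0.0462
Sector ⌊H'⌋ = 4 → (R',G',B') = (0.15834, 0.0, 0.3276)
RGB = ((R'+m)×255, (G'+m)×255, (B'+m)×255) = (52.1577, 11.781, 95.319)
Round half up → RGB(52, 12, 95)


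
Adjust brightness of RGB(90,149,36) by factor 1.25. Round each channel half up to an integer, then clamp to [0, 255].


Multiply each channel by 1.25, round half up, clamp to [0, 255]
R: 90×1.25 = 112.5 → round → 113
G: 149×1.25 = 186.25 → round → 186
B: 36×1.25 = 45
= RGB(113, 186, 45)
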